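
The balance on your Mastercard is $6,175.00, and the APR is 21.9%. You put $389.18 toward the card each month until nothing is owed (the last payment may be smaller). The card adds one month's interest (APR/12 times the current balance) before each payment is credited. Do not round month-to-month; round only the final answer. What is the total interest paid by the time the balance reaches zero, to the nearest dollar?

Monthly rate r = 21.9%/12 = 1.825% = 0.01825.
Payoff takes n = ⌈−ln(1 − rB₀/P)/ln(1+r)⌉ = ⌈18.904⌉ = 19 payments; the last is $351.98.
Total paid = 18·$389.18 + $351.98 = $7,357.22.
Total interest = total paid − principal = $7,357.22 − $6,175.00 = $1,182.22.

$1,182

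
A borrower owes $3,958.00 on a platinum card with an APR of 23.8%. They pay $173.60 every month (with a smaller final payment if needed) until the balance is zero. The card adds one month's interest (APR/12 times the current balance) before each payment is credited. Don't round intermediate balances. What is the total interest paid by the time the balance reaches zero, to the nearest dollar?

$1,362

Monthly rate r = 23.8%/12 = 1.98333% = 0.0198333.
Payoff takes n = ⌈−ln(1 − rB₀/P)/ln(1+r)⌉ = ⌈30.644⌉ = 31 payments; the last is $112.23.
Total paid = 30·$173.60 + $112.23 = $5,320.23.
Total interest = total paid − principal = $5,320.23 − $3,958.00 = $1,362.23.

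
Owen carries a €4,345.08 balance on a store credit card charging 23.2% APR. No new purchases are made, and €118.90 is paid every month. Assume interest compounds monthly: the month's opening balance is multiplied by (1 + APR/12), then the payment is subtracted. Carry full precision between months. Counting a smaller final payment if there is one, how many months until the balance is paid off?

Monthly rate r = 23.2%/12 = 1.93333% = 0.0193333.
Recurrence: B ← B·(1+r) − €118.90.
Month 1: interest €84.00; balance after payment €4,310.18.
Month 2: interest €83.33; balance after payment €4,274.62.
Closed form: n = −ln(1 − rB₀/P)/ln(1+r) = −ln(0.29348)/ln(1.01933) ≈ 64.021, so the balance reaches zero during payment 65.

65 payments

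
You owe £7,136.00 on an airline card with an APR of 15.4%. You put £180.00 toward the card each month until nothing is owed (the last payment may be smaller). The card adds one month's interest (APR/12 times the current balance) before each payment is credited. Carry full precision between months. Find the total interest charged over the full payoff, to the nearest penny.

Monthly rate r = 15.4%/12 = 1.28333% = 0.0128333.
Payoff takes n = ⌈−ln(1 − rB₀/P)/ln(1+r)⌉ = ⌈55.745⌉ = 56 payments; the last is £134.33.
Total paid = 55·£180.00 + £134.33 = £10,034.33.
Total interest = total paid − principal = £10,034.33 − £7,136.00 = £2,898.33.

£2,898.33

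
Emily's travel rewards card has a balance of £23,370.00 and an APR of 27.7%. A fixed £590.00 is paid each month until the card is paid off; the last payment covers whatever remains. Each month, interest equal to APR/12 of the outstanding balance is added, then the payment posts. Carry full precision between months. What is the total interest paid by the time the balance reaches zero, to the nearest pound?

Monthly rate r = 27.7%/12 = 2.30833% = 0.0230833.
Payoff takes n = ⌈−ln(1 − rB₀/P)/ln(1+r)⌉ = ⌈107.678⌉ = 108 payments; the last is £401.34.
Total paid = 107·£590.00 + £401.34 = £63,531.34.
Total interest = total paid − principal = £63,531.34 − £23,370.00 = £40,161.34.

£40,161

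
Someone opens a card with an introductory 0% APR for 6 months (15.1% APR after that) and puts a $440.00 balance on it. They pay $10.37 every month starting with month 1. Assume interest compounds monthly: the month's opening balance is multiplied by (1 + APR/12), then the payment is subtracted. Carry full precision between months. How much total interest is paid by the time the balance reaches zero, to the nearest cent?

$130.78

Promo months 1–6 at r₀ = 0%/12 = 0; months 7+ at r₁ = 15.1%/12 = 0.0125833.
After month 6 (no interest yet): B = $440.00 − 6·$10.37 = $377.78.
Then at r₁ with $10.37/mo: n₂ = −ln(1 − r₁·B/P)/ln(1+r₁) ≈ 49.04 → 50 more payments.
Total paid = 55·$10.37 + $0.43 = $570.78; interest = $570.78 − $440.00 = $130.78.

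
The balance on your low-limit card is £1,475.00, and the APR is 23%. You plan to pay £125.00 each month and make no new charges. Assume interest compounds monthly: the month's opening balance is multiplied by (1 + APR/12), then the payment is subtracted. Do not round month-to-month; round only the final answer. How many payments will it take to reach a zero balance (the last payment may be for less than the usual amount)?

14 payments

Monthly rate r = 23%/12 = 1.91667% = 0.0191667.
Recurrence: B ← B·(1+r) − £125.00.
Month 1: interest £28.27; balance after payment £1,378.27.
Month 2: interest £26.42; balance after payment £1,279.69.
Closed form: n = −ln(1 − rB₀/P)/ln(1+r) = −ln(0.77383)/ln(1.01917) ≈ 13.505, so the balance reaches zero during payment 14.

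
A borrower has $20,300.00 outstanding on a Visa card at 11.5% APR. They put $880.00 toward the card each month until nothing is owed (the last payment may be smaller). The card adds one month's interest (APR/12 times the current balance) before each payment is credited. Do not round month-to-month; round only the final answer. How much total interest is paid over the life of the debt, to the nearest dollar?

$2,752

Monthly rate r = 11.5%/12 = 0.958333% = 0.00958333.
Payoff takes n = ⌈−ln(1 − rB₀/P)/ln(1+r)⌉ = ⌈26.194⌉ = 27 payments; the last is $171.71.
Total paid = 26·$880.00 + $171.71 = $23,051.71.
Total interest = total paid − principal = $23,051.71 − $20,300.00 = $2,751.71.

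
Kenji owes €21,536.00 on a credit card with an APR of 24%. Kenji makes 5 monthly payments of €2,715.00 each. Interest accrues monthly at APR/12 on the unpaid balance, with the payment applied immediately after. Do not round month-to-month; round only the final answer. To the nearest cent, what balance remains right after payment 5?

Monthly rate r = 24%/12 = 2% = 0.02.
Each month: B ← B·(1+r) − €2,715.00.
Month 1: interest €430.72; balance after payment €19,251.72.
Month 2: interest €385.03; balance after payment €16,921.75.
Month 3: interest €338.44; balance after payment €14,545.19.
Month 4: interest €290.90; balance after payment €12,121.09.
Month 5: interest €242.42; balance after payment €9,648.52.

€9,648.52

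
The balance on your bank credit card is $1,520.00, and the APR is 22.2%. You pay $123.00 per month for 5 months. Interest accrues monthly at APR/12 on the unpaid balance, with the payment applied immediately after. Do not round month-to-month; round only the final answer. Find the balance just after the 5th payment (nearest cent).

Monthly rate r = 22.2%/12 = 1.85% = 0.0185.
Each month: B ← B·(1+r) − $123.00.
Month 1: interest $28.12; balance after payment $1,425.12.
Month 2: interest $26.36; balance after payment $1,328.48.
Month 3: interest $24.58; balance after payment $1,230.06.
Month 4: interest $22.76; balance after payment $1,129.82.
Month 5: interest $20.90; balance after payment $1,027.72.

$1,027.72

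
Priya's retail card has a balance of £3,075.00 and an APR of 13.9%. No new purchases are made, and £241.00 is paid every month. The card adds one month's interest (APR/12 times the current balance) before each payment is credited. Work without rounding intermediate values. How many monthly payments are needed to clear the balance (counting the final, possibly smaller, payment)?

Monthly rate r = 13.9%/12 = 1.15833% = 0.0115833.
Recurrence: B ← B·(1+r) − £241.00.
Month 1: interest £35.62; balance after payment £2,869.62.
Month 2: interest £33.24; balance after payment £2,661.86.
Closed form: n = −ln(1 − rB₀/P)/ln(1+r) = −ln(0.8522)/ln(1.01158) ≈ 13.887, so the balance reaches zero during payment 14.

14 months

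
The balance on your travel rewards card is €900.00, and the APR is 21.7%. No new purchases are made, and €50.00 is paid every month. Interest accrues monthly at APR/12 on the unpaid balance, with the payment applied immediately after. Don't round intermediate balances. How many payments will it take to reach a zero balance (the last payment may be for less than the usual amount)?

Monthly rate r = 21.7%/12 = 1.80833% = 0.0180833.
Recurrence: B ← B·(1+r) − €50.00.
Month 1: interest €16.27; balance after payment €866.27.
Month 2: interest €15.67; balance after payment €831.94.
Closed form: n = −ln(1 − rB₀/P)/ln(1+r) = −ln(0.6745)/ln(1.01808) ≈ 21.972, so the balance reaches zero during payment 22.

22 months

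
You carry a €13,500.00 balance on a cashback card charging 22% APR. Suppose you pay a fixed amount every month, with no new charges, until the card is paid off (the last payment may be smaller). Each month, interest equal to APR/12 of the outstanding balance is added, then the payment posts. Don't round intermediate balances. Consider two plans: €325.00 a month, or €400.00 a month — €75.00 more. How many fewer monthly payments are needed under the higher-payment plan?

25 fewer payments

Monthly rate r = 22%/12 = 1.83333% = 0.0183333.
At €325.00/mo: n = ⌈−ln(1 − rB₀/P)/ln(1+r)⌉ = 79 payments (last €295.37); total interest = total paid − €13,500.00 = €12,145.37.
At €400.00/mo: 54 payments (last €31.81); total interest €7,731.81.
Payments saved = 79 − 54 = 25.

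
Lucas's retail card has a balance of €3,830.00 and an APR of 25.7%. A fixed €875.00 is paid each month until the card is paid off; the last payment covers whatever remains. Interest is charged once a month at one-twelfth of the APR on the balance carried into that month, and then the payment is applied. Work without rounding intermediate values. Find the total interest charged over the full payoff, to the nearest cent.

Monthly rate r = 25.7%/12 = 2.14167% = 0.0214167.
Payoff takes n = ⌈−ln(1 − rB₀/P)/ln(1+r)⌉ = ⌈4.645⌉ = 5 payments; the last is €566.62.
Total paid = 4·€875.00 + €566.62 = €4,066.62.
Total interest = total paid − principal = €4,066.62 − €3,830.00 = €236.62.

€236.62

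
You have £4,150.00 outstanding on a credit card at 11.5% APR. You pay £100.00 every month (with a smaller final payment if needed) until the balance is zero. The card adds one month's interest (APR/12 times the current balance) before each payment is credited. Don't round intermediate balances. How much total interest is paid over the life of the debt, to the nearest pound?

£1,166

Monthly rate r = 11.5%/12 = 0.958333% = 0.00958333.
Payoff takes n = ⌈−ln(1 − rB₀/P)/ln(1+r)⌉ = ⌈53.159⌉ = 54 payments; the last is £15.95.
Total paid = 53·£100.00 + £15.95 = £5,315.95.
Total interest = total paid − principal = £5,315.95 − £4,150.00 = £1,165.95.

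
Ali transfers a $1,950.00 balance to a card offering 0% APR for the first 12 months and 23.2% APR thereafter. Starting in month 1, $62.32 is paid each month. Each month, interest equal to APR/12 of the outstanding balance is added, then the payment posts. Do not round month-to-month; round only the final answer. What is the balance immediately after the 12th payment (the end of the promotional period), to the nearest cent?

$1,202.16

Promo months 1–12 at r₀ = 0%/12 = 0; months 13+ at r₁ = 23.2%/12 = 0.0193333.
After month 12 (no interest yet): B = $1,950.00 − 12·$62.32 = $1,202.16.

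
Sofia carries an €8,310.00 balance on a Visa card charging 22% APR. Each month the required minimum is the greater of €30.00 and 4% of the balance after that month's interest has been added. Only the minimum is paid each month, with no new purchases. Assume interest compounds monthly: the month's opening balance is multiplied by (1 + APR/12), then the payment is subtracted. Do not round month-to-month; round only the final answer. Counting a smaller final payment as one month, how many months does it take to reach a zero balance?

Monthly rate r = 22%/12 = 1.83333% = 0.0183333.
While 4% of the post-interest balance exceeds €30.00, each month B ← (B·(1+r))·(1 − 0.04), i.e. B shrinks by the factor (1+r)·0.96 = 0.9776.
This holds for months 1–107. Entering month 108 the balance is €735.95; 4% of the post-interest balance is now below €30.00, so the flat €30.00 minimum applies from here.
From month 108 a fixed €30.00 at rate r clears €735.95 in 33 more payments. Total: 107 + 33 = 140 months.

140 months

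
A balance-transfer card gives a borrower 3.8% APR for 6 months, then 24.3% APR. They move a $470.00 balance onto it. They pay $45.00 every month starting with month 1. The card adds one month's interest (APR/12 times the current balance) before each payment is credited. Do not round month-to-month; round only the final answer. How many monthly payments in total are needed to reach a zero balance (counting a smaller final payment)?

Promo months 1–6 at r₀ = 3.8%/12 = 0.00316667; months 7+ at r₁ = 24.3%/12 = 0.02025.
After month 6: iterate B ← B·(1+r₀) − $45.00 for 6 months → $206.85.
Then at r₁ with $45.00/mo: n₂ = −ln(1 − r₁·B/P)/ln(1+r₁) ≈ 4.87 → 5 more payments.

11 months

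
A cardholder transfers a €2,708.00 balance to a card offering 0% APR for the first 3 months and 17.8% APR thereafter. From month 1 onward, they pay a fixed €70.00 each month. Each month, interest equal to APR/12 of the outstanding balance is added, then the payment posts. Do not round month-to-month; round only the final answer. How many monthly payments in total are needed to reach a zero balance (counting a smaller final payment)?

Promo months 1–3 at r₀ = 0%/12 = 0; months 4+ at r₁ = 17.8%/12 = 0.0148333.
After month 3 (no interest yet): B = €2,708.00 − 3·€70.00 = €2,498.00.
Then at r₁ with €70.00/mo: n₂ = −ln(1 − r₁·B/P)/ln(1+r₁) ≈ 51.18 → 52 more payments.

55 months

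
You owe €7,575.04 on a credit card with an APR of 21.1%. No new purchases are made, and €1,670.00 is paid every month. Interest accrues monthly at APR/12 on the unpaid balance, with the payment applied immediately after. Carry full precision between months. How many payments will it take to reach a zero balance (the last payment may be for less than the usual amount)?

5 payments

Monthly rate r = 21.1%/12 = 1.75833% = 0.0175833.
Recurrence: B ← B·(1+r) − €1,670.00.
Month 1: interest €133.19; balance after payment €6,038.23.
Month 2: interest €106.17; balance after payment €4,474.41.
Month 3: interest €78.67; balance after payment €2,883.08.
Month 4: interest €50.69; balance after payment €1,263.78.
Month 5: interest €22.22; balance after payment €0.00.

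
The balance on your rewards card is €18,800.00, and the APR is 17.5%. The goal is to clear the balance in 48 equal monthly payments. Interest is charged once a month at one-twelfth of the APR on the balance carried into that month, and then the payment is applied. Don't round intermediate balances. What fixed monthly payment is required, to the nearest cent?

Monthly rate r = 17.5%/12 = 1.45833% = 0.0145833.
Level-payment amortization: P = B₀·r / (1 − (1+r)^(−n)) = 18800.00·0.0145833 / (1 − 1.01458^(−48)).
Denominator 1 − (1+r)^(−48) = 0.500898063.
P = 274.167 / 0.500898063 ≈ 547.35.

€547.35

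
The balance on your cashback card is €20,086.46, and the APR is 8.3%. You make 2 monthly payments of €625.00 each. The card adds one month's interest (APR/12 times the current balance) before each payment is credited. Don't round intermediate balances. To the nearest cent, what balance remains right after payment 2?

€19,110.96

Monthly rate r = 8.3%/12 = 0.691667% = 0.00691667.
Each month: B ← B·(1+r) − €625.00.
Month 1: interest €138.93; balance after payment €19,600.39.
Month 2: interest €135.57; balance after payment €19,110.96.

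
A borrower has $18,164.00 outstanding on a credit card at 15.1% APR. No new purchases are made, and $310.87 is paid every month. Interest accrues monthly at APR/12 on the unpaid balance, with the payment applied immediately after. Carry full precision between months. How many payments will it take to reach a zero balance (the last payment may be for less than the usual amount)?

Monthly rate r = 15.1%/12 = 1.25833% = 0.0125833.
Recurrence: B ← B·(1+r) − $310.87.
Month 1: interest $228.56; balance after payment $18,081.69.
Month 2: interest $227.53; balance after payment $17,998.35.
Closed form: n = −ln(1 − rB₀/P)/ln(1+r) = −ln(0.26476)/ln(1.01258) ≈ 106.273, so the balance reaches zero during payment 107.

107 months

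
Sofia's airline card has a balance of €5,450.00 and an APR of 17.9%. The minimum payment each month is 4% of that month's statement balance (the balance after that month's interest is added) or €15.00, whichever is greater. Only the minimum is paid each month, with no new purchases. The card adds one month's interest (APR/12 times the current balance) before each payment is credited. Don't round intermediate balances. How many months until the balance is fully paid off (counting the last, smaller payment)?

135 months

Monthly rate r = 17.9%/12 = 1.49167% = 0.0149167.
While 4% of the post-interest balance exceeds €15.00, each month B ← (B·(1+r))·(1 − 0.04), i.e. B shrinks by the factor (1+r)·0.96 = 0.97432.
This holds for months 1–104. Entering month 105 the balance is €364.22; 4% of the post-interest balance is now below €15.00, so the flat €15.00 minimum applies from here.
From month 105 a fixed €15.00 at rate r clears €364.22 in 31 more payments. Total: 104 + 31 = 135 months.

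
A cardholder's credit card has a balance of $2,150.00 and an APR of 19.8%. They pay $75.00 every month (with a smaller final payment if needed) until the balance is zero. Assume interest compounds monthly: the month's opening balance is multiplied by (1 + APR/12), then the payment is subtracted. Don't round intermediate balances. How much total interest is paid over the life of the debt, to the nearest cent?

$785.64

Monthly rate r = 19.8%/12 = 1.65% = 0.0165.
Payoff takes n = ⌈−ln(1 − rB₀/P)/ln(1+r)⌉ = ⌈39.141⌉ = 40 payments; the last is $10.64.
Total paid = 39·$75.00 + $10.64 = $2,935.64.
Total interest = total paid − principal = $2,935.64 − $2,150.00 = $785.64.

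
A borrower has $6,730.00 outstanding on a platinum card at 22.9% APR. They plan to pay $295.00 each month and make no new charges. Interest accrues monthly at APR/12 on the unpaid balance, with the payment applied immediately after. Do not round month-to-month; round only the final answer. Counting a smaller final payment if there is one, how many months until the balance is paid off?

Monthly rate r = 22.9%/12 = 1.90833% = 0.0190833.
Recurrence: B ← B·(1+r) − $295.00.
Month 1: interest $128.43; balance after payment $6,563.43.
Month 2: interest $125.25; balance after payment $6,393.68.
Closed form: n = −ln(1 − rB₀/P)/ln(1+r) = −ln(0.56464)/ln(1.01908) ≈ 30.236, so the balance reaches zero during payment 31.

31 months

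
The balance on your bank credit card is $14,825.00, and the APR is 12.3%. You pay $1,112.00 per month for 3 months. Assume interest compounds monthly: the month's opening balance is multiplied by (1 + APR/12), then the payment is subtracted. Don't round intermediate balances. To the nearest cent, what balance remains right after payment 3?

$11,915.25

Monthly rate r = 12.3%/12 = 1.025% = 0.01025.
Each month: B ← B·(1+r) − $1,112.00.
Month 1: interest $151.96; balance after payment $13,864.96.
Month 2: interest $142.12; balance after payment $12,895.07.
Month 3: interest $132.17; balance after payment $11,915.25.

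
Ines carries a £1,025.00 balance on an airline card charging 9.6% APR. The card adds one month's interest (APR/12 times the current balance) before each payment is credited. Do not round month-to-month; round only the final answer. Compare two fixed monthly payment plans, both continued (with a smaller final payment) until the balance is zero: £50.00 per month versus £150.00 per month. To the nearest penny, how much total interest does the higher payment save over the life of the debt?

Monthly rate r = 9.6%/12 = 0.8% = 0.008.
At £50.00/mo: n = ⌈−ln(1 − rB₀/P)/ln(1+r)⌉ = 23 payments (last £24.06); total interest = total paid − £1,025.00 = £99.06.
At £150.00/mo: 8 payments (last £8.32); total interest £33.32.
Interest saved = £99.06 − £33.32 = £65.74.

£65.74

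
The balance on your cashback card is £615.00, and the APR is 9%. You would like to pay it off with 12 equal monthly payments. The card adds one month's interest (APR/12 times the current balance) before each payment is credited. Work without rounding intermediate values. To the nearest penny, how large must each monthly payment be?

Monthly rate r = 9%/12 = 0.75% = 0.0075.
Level-payment amortization: P = B₀·r / (1 − (1+r)^(−n)) = 615.00·0.0075 / (1 − 1.0075^(−12)).
Denominator 1 − (1+r)^(−12) = 0.085761845.
P = 4.6125 / 0.085761845 ≈ 53.78.

£53.78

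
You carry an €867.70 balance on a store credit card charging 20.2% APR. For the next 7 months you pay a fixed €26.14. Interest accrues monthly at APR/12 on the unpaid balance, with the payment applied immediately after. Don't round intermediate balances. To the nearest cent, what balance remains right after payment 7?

€782.77

Monthly rate r = 20.2%/12 = 1.68333% = 0.0168333.
Each month: B ← B·(1+r) − €26.14.
Month 1: interest €14.61; balance after payment €856.17.
Month 2: interest €14.41; balance after payment €844.44.
Month 3: interest €14.21; balance after payment €832.51.
Month 4: interest €14.01; balance after payment €820.39.
Month 5: interest €13.81; balance after payment €808.06.
Month 6: interest €13.60; balance after payment €795.52.
Month 7: interest €13.39; balance after payment €782.77.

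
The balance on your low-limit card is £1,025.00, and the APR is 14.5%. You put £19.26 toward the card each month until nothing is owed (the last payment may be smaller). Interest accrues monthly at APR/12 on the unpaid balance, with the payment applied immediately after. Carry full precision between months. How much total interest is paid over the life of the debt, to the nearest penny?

£626.99

Monthly rate r = 14.5%/12 = 1.20833% = 0.0120833.
Payoff takes n = ⌈−ln(1 − rB₀/P)/ln(1+r)⌉ = ⌈85.772⌉ = 86 payments; the last is £14.89.
Total paid = 85·£19.26 + £14.89 = £1,651.99.
Total interest = total paid − principal = £1,651.99 − £1,025.00 = £626.99.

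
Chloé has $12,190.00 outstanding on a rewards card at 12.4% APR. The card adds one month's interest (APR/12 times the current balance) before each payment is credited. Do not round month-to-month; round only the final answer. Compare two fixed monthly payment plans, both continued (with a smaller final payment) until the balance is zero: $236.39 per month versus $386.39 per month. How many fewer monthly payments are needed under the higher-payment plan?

Monthly rate r = 12.4%/12 = 1.03333% = 0.0103333.
At $236.39/mo: n = ⌈−ln(1 − rB₀/P)/ln(1+r)⌉ = 75 payments (last $8.98); total interest = total paid − $12,190.00 = $5,311.84.
At $386.39/mo: 39 payments (last $146.08); total interest $2,638.90.
Payments saved = 75 − 39 = 36.

36 fewer payments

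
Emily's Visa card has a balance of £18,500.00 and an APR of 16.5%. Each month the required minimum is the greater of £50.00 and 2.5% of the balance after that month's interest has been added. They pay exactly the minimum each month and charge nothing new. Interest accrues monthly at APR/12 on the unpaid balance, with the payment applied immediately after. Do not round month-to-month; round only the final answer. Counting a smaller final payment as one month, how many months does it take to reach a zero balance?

Monthly rate r = 16.5%/12 = 1.375% = 0.01375.
While 2.5% of the post-interest balance exceeds £50.00, each month B ← (B·(1+r))·(1 − 0.025), i.e. B shrinks by the factor (1+r)·0.975 = 0.98841.
This holds for months 1–192. Entering month 193 the balance is £1,971.44; 2.5% of the post-interest balance is now below £50.00, so the flat £50.00 minimum applies from here.
From month 193 a fixed £50.00 at rate r clears £1,971.44 in 58 more payments. Total: 192 + 58 = 250 months.

250 months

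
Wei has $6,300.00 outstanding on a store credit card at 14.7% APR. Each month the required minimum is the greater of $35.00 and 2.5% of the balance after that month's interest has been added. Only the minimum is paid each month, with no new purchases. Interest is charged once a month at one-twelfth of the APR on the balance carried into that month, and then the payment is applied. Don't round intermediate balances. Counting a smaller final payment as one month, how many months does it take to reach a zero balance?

Monthly rate r = 14.7%/12 = 1.225% = 0.01225.
While 2.5% of the post-interest balance exceeds $35.00, each month B ← (B·(1+r))·(1 − 0.025), i.e. B shrinks by the factor (1+r)·0.975 = 0.98694.
This holds for months 1–116. Entering month 117 the balance is $1,371.70; 2.5% of the post-interest balance is now below $35.00, so the flat $35.00 minimum applies from here.
From month 117 a fixed $35.00 at rate r clears $1,371.70 in 54 more payments. Total: 116 + 54 = 170 months.

170 months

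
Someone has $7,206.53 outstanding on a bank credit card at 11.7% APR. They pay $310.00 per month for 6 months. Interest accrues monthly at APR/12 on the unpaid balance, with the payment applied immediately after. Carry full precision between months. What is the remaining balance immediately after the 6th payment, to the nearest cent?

$5,732.59

Monthly rate r = 11.7%/12 = 0.975% = 0.00975.
Each month: B ← B·(1+r) − $310.00.
Month 1: interest $70.26; balance after payment $6,966.79.
Month 2: interest $67.93; balance after payment $6,724.72.
Month 3: interest $65.57; balance after payment $6,480.29.
Month 4: interest $63.18; balance after payment $6,233.47.
Month 5: interest $60.78; balance after payment $5,984.25.
Month 6: interest $58.35; balance after payment $5,732.59.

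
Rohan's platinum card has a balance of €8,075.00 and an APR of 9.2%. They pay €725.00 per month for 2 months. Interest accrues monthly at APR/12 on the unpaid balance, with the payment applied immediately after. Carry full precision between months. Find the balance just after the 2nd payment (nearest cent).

Monthly rate r = 9.2%/12 = 0.766667% = 0.00766667.
Each month: B ← B·(1+r) − €725.00.
Month 1: interest €61.91; balance after payment €7,411.91.
Month 2: interest €56.82; balance after payment €6,743.73.

€6,743.73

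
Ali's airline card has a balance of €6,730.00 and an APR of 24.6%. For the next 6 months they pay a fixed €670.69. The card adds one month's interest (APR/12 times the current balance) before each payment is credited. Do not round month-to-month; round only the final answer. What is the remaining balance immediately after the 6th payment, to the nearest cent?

Monthly rate r = 24.6%/12 = 2.05% = 0.0205.
Each month: B ← B·(1+r) − €670.69.
Month 1: interest €137.97; balance after payment €6,197.27.
Month 2: interest €127.04; balance after payment €5,653.63.
Month 3: interest €115.90; balance after payment €5,098.84.
Month 4: interest €104.53; balance after payment €4,532.67.
Month 5: interest €92.92; balance after payment €3,954.90.
Month 6: interest €81.08; balance after payment €3,365.29.

€3,365.29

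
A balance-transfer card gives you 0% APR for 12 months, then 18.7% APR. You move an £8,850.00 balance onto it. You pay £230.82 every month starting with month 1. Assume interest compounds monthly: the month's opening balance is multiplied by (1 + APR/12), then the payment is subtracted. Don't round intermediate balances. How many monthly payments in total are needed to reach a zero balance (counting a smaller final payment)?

Promo months 1–12 at r₀ = 0%/12 = 0; months 13+ at r₁ = 18.7%/12 = 0.0155833.
After month 12 (no interest yet): B = £8,850.00 − 12·£230.82 = £6,080.16.
Then at r₁ with £230.82/mo: n₂ = −ln(1 − r₁·B/P)/ln(1+r₁) ≈ 34.18 → 35 more payments.

47 payments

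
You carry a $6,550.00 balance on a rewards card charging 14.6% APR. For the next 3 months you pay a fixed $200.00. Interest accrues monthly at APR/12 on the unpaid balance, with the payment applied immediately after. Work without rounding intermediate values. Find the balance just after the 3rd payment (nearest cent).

$6,184.67

Monthly rate r = 14.6%/12 = 1.21667% = 0.0121667.
Each month: B ← B·(1+r) − $200.00.
Month 1: interest $79.69; balance after payment $6,429.69.
Month 2: interest $78.23; balance after payment $6,307.92.
Month 3: interest $76.75; balance after payment $6,184.67.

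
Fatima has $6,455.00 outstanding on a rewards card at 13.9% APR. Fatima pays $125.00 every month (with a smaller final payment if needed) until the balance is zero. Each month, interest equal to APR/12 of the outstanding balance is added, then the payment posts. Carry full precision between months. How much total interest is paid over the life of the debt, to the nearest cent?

$3,440.56

Monthly rate r = 13.9%/12 = 1.15833% = 0.0115833.
Payoff takes n = ⌈−ln(1 − rB₀/P)/ln(1+r)⌉ = ⌈79.164⌉ = 80 payments; the last is $20.56.
Total paid = 79·$125.00 + $20.56 = $9,895.56.
Total interest = total paid − principal = $9,895.56 − $6,455.00 = $3,440.56.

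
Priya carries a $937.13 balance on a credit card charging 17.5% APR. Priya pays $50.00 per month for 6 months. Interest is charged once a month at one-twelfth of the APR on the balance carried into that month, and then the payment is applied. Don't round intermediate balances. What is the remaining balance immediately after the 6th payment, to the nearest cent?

Monthly rate r = 17.5%/12 = 1.45833% = 0.0145833.
Each month: B ← B·(1+r) − $50.00.
Month 1: interest $13.67; balance after payment $900.80.
Month 2: interest $13.14; balance after payment $863.93.
Month 3: interest $12.60; balance after payment $826.53.
Month 4: interest $12.05; balance after payment $788.59.
Month 5: interest $11.50; balance after payment $750.09.
Month 6: interest $10.94; balance after payment $711.02.

$711.02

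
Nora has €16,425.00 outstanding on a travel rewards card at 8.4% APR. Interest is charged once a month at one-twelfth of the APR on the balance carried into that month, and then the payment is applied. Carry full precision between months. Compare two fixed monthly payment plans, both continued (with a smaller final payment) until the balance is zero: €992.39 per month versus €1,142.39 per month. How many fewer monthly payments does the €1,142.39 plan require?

2 fewer payments

Monthly rate r = 8.4%/12 = 0.7% = 0.007.
At €992.39/mo: n = ⌈−ln(1 − rB₀/P)/ln(1+r)⌉ = 18 payments (last €648.19); total interest = total paid − €16,425.00 = €1,093.82.
At €1,142.39/mo: 16 payments (last €236.88); total interest €947.73.
Payments saved = 18 − 16 = 2.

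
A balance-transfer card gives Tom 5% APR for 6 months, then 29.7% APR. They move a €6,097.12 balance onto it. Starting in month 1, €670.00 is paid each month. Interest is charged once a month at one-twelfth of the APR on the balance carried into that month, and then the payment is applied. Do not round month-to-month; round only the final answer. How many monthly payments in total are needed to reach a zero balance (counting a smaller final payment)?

10 months

Promo months 1–6 at r₀ = 5%/12 = 0.00416667; months 7+ at r₁ = 29.7%/12 = 0.02475.
After month 6: iterate B ← B·(1+r₀) − €670.00 for 6 months → €2,189.04.
Then at r₁ with €670.00/mo: n₂ = −ln(1 − r₁·B/P)/ln(1+r₁) ≈ 3.45 → 4 more payments.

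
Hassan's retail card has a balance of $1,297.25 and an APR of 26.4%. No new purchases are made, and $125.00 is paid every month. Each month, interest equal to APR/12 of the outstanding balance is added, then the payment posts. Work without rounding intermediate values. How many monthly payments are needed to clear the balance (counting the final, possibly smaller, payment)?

Monthly rate r = 26.4%/12 = 2.2% = 0.022.
Recurrence: B ← B·(1+r) − $125.00.
Month 1: interest $28.54; balance after payment $1,200.79.
Month 2: interest $26.42; balance after payment $1,102.21.
Closed form: n = −ln(1 − rB₀/P)/ln(1+r) = −ln(0.77168)/ln(1.022) ≈ 11.910, so the balance reaches zero during payment 12.

12 months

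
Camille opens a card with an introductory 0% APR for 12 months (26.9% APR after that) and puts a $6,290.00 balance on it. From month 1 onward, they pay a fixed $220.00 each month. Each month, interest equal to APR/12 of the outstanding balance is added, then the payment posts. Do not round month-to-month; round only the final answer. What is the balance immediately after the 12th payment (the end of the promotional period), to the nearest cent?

Promo months 1–12 at r₀ = 0%/12 = 0; months 13+ at r₁ = 26.9%/12 = 0.0224167.
After month 12 (no interest yet): B = $6,290.00 − 12·$220.00 = $3,650.00.

$3,650.00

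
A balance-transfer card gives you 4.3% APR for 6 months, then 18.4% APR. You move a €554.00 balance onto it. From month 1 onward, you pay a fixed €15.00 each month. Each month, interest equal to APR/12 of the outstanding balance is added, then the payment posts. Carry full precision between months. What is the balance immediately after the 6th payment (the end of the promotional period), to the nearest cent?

€475.21

Promo months 1–6 at r₀ = 4.3%/12 = 0.00358333; months 7+ at r₁ = 18.4%/12 = 0.0153333.
After month 6: iterate B ← B·(1+r₀) − €15.00 for 6 months → €475.21.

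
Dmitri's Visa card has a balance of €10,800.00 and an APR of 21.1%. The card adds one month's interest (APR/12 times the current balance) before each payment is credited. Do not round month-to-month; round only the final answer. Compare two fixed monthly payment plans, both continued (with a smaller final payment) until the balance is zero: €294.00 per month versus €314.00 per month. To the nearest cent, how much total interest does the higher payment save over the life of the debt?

€789.02

Monthly rate r = 21.1%/12 = 1.75833% = 0.0175833.
At €294.00/mo: n = ⌈−ln(1 − rB₀/P)/ln(1+r)⌉ = 60 payments (last €166.37); total interest = total paid − €10,800.00 = €6,712.37.
At €314.00/mo: 54 payments (last €81.35); total interest €5,923.35.
Interest saved = €6,712.37 − €5,923.35 = €789.02.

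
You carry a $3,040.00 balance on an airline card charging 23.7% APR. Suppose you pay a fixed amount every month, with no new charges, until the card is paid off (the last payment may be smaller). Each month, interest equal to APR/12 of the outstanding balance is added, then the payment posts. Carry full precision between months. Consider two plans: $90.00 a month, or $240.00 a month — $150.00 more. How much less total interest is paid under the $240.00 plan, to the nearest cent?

Monthly rate r = 23.7%/12 = 1.975% = 0.01975.
At $90.00/mo: n = ⌈−ln(1 − rB₀/P)/ln(1+r)⌉ = 57 payments (last $21.91); total interest = total paid − $3,040.00 = $2,021.91.
At $240.00/mo: 15 payments (last $173.49); total interest $493.49.
Interest saved = $2,021.91 − $493.49 = $1,528.42.

$1,528.42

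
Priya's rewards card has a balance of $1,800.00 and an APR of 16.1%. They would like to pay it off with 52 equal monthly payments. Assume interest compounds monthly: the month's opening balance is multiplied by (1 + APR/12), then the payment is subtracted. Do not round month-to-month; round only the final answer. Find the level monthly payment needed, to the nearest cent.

Monthly rate r = 16.1%/12 = 1.34167% = 0.0134167.
Level-payment amortization: P = B₀·r / (1 − (1+r)^(−n)) = 1800.00·0.0134167 / (1 − 1.01342^(−52)).
Denominator 1 − (1+r)^(−52) = 0.499940372.
P = 24.15 / 0.499940372 ≈ 48.31.

$48.31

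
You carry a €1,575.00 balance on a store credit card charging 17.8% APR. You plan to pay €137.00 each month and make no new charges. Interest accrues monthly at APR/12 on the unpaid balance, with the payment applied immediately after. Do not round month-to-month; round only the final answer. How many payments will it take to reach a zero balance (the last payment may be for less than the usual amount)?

13 payments

Monthly rate r = 17.8%/12 = 1.48333% = 0.0148333.
Recurrence: B ← B·(1+r) − €137.00.
Month 1: interest €23.36; balance after payment €1,461.36.
Month 2: interest €21.68; balance after payment €1,346.04.
Closed form: n = −ln(1 − rB₀/P)/ln(1+r) = −ln(0.82947)/ln(1.01483) ≈ 12.698, so the balance reaches zero during payment 13.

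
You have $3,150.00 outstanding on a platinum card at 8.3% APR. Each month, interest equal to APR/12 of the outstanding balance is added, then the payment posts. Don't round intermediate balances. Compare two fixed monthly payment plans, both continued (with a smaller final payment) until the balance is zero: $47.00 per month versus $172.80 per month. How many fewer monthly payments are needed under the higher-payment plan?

71 fewer payments

Monthly rate r = 8.3%/12 = 0.691667% = 0.00691667.
At $47.00/mo: n = ⌈−ln(1 − rB₀/P)/ln(1+r)⌉ = 91 payments (last $16.75); total interest = total paid − $3,150.00 = $1,096.75.
At $172.80/mo: 20 payments (last $95.61); total interest $228.81.
Payments saved = 91 − 20 = 71.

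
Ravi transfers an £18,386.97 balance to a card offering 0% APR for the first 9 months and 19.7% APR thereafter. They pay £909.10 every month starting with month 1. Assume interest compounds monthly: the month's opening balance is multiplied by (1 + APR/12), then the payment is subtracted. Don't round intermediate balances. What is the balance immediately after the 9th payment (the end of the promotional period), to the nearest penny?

£10,205.07

Promo months 1–9 at r₀ = 0%/12 = 0; months 10+ at r₁ = 19.7%/12 = 0.0164167.
After month 9 (no interest yet): B = £18,386.97 − 9·£909.10 = £10,205.07.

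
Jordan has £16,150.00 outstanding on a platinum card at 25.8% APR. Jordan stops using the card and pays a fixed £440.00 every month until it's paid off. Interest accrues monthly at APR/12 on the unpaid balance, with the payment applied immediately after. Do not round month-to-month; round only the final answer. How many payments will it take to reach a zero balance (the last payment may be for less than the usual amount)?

Monthly rate r = 25.8%/12 = 2.15% = 0.0215.
Recurrence: B ← B·(1+r) − £440.00.
Month 1: interest £347.23; balance after payment £16,057.22.
Month 2: interest £345.23; balance after payment £15,962.46.
Closed form: n = −ln(1 − rB₀/P)/ln(1+r) = −ln(0.21085)/ln(1.0215) ≈ 73.175, so the balance reaches zero during payment 74.

74 payments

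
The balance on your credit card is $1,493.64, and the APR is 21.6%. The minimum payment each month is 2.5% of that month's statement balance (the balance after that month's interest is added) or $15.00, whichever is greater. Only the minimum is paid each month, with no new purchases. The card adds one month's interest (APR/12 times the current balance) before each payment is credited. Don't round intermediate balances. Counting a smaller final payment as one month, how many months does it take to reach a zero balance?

194 months

Monthly rate r = 21.6%/12 = 1.8% = 0.018.
While 2.5% of the post-interest balance exceeds $15.00, each month B ← (B·(1+r))·(1 − 0.025), i.e. B shrinks by the factor (1+r)·0.975 = 0.99255.
This holds for months 1–125. Entering month 126 the balance is $586.54; 2.5% of the post-interest balance is now below $15.00, so the flat $15.00 minimum applies from here.
From month 126 a fixed $15.00 at rate r clears $586.54 in 69 more payments. Total: 125 + 69 = 194 months.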